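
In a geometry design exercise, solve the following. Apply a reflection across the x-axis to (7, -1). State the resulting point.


Transformation: reflection
Original point: (7, -1)
Rule for reflection over the x-axis: (x, y) -> (x, -y)
Apply: (7, -1) -> (7, 1)
(7, 1)


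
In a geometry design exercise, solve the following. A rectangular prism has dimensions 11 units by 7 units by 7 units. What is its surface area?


Shape: rectangular prism
l = 11 units, w = 7 units, h = 7 units
Formula: SA = 2(lw + lh + wh)
lw = 77, lh = 77, wh = 49
lw + lh + wh = 203
SA = 2 * 203
SA = 406
406 units^2


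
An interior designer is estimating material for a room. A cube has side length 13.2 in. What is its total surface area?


Shape: cube
Side s = 13.2 in
A cube has 6 square faces.
Formula: SA = 6 * s^2
s^2 = 174.24
SA = 6 * 174.24
SA = 1045.44
1045.44 in^2


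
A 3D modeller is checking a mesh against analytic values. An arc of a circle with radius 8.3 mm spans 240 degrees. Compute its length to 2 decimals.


Shape: circular arc
Radius r = 8.3 mm, Angle = 240 degrees
Formula: L = (angle/360) * 2 * pi * r
2 * pi * r = 16.6 * pi
L = (240/360) * 16.6 * pi
L = 11.066667 * pi
L = 34.77
34.77 mm


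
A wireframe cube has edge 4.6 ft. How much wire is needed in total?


Shape: cube
Side s = 4.6 ft
A cube has 12 edges, all equal.
Formula: total edge length = 12 * s
Total = 12 * 4.6
Total = 55.2
55.2 ft


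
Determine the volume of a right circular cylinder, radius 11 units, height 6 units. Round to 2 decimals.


Shape: cylinder
Radius r = 11 units, Height h = 6 units
Formula: V = pi * r^2 * h
r^2 = 121
V = pi * 121 * 6
V = 726 * pi
V = 2280.8
2280.8 units^3


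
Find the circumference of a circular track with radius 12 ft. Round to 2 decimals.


Shape: circle
Radius r = 12 ft
Formula: C = 2 * pi * r
C = 2 * pi * 12
C = 24 * pi
C = 75.4
75.4 ft


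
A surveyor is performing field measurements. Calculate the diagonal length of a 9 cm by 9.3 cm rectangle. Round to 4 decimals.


Shape: rectangle (diagonal via Pythagoras)
Sides: 9 cm and 9.3 cm
Formula: d = sqrt(l^2 + w^2)
l^2 = 81, w^2 = 86.49
l^2 + w^2 = 167.49
d = sqrt(167.49)
d = 12.9418
12.9418 cm


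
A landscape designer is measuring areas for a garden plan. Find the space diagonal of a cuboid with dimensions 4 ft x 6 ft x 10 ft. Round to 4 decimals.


Shape: rectangular box (space diagonal)
l = 4 ft, w = 6 ft, h = 10 ft
Visualize: the diagonal of the base, then a right triangle with that diagonal and the height.
Formula: d = sqrt(l^2 + w^2 + h^2)
l^2 + w^2 + h^2 = 16 + 36 + 100 = 152
d = sqrt(152)
d = 12.3288
12.3288 ft


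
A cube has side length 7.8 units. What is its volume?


Shape: cube
Side s = 7.8 units
Formula: V = s^3
V = 7.8 * 7.8 * 7.8
V = 60.84 * 7.8
V = 474.552
474.552 units^3


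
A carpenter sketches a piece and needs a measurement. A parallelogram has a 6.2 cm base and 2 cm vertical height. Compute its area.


Shape: parallelogram
Base b = 6.2 cm, Height h = 2 cm
Formula: A = b * h
A = 6.2 * 2
A = 12.4
12.4 cm^2


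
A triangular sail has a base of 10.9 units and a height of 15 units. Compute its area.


Shape: triangle
Base b = 10.9 units, Height h = 15 units
Formula: A = (1/2) * b * h
A = 0.5 * 10.9 * 15
A = 0.5 * 163.5
A = 81.75
81.75 units^2


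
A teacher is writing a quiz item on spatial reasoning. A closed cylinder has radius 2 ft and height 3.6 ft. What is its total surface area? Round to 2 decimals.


Shape: closed cylinder
Radius r = 2 ft, Height h = 3.6 ft
Formula: SA = 2*pi*r^2 + 2*pi*r*h = 2*pi*r*(r + h)
r + h = 5.6
2 * r * (r + h) = 2 * 2 * 5.6 = 22.4
SA = 22.4 * pi
SA = 70.37
70.37 ft^2


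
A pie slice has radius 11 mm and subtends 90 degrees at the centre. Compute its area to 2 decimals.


Shape: circular sector
Radius r = 11 mm, Angle = 90 degrees
Formula: A = (angle/360) * pi * r^2
r^2 = 121
Fraction of circle = 90/360
A = (90/360) * pi * 121
A = 30.25 * pi
A = 95.03
95.03 mm^2


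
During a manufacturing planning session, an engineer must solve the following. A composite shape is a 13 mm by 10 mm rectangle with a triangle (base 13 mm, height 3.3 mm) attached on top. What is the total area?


Composite shape: rectangle + triangle
Rectangle area = 13 * 10 = 130
Triangle area = 0.5 * 13 * 3.3 = 21.45
Total = 130 + 21.45
Total = 151.45
151.45 mm^2


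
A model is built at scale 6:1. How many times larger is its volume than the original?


Linear scale factor k = 6
Rule: under a linear scaling by k, volumes scale by k^3.
k^3 = 6 * 6 * 6
k^3 = 36 * 6
k^3 = 216
Volume scales by a factor of 216.
216 (dimensionless)


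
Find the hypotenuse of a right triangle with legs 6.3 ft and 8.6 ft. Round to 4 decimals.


Shape: right triangle
Legs a = 6.3 ft, b = 8.6 ft
Formula: c = sqrt(a^2 + b^2)
a^2 = 39.69, b^2 = 73.96
a^2 + b^2 = 113.65
c = sqrt(113.65)
c = 10.6607
10.6607 ft


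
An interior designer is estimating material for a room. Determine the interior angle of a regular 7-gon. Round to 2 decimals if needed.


Shape: regular heptagon (7 sides)
Formula: interior angle = (n - 2) * 180 / n
(n - 2) = 5
(n - 2) * 180 = 900
angle = 900 / 7
angle = 128.57
128.57 degrees


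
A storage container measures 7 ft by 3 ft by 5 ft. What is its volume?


Shape: rectangular prism
l = 7 ft, w = 3 ft, h = 5 ft
Formula: V = l * w * h
V = 7 * 3 * 5
V = 21 * 5
V = 105
105 ft^3


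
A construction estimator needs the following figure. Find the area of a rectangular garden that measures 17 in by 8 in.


Shape: rectangle
Length l = 17 in, Width w = 8 in
Formula: A = l * w
A = 17 * 8
A = 136
136 in^2


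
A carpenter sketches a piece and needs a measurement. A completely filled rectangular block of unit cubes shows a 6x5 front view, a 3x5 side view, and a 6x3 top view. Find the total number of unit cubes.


Orthographic views of a solid rectangular block:
Front view 6 x 5 -> length = 6, height = 5
Side view 3 x 5 -> width = 3, height = 5 (consistent)
Top view 6 x 3 -> confirms length = 6, width = 3
The block is 6 x 3 x 5.
Total unit cubes = 6 * 3 * 5 = 90
90 unit cubes


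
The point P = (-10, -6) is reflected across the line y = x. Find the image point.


Transformation: reflection
Original point: (-10, -6)
Rule for reflection over y = x: (x, y) -> (y, x)
Apply: (-10, -6) -> (-6, -10)
(-6, -10)


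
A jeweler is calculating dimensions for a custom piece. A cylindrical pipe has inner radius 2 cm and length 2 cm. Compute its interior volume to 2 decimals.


Shape: cylinder
Radius r = 2 cm, Height h = 2 cm
Formula: V = pi * r^2 * h
r^2 = 4
V = pi * 4 * 2
V = 8 * pi
V = 25.13
25.13 cm^3


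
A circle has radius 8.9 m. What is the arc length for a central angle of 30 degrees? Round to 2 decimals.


Shape: circular arc
Radius r = 8.9 m, Angle = 30 degrees
Formula: L = (angle/360) * 2 * pi * r
2 * pi * r = 17.8 * pi
L = (30/360) * 17.8 * pi
L = 1.483333 * pi
L = 4.66
4.66 m


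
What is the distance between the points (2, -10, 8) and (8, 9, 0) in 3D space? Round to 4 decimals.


3D distance between two points
P1 = (2, -10, 8), P2 = (8, 9, 0)
Formula: d = sqrt((x2-x1)^2 + (y2-y1)^2 + (z2-z1)^2)
dx = 8 - 2 = 6
dy = 9 - -10 = 19
dz = 0 - 8 = -8
dx^2 + dy^2 + dz^2 = 36 + 361 + 64 = 461
d = sqrt(461)
d = 21.4709
21.4709 units


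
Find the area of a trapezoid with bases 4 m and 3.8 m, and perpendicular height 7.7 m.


Shape: trapezoid
Parallel sides a = 4 m, b = 3.8 m; Height h = 7.7 m
Formula: A = (a + b) * h / 2
a + b = 4 + 3.8 = 7.8
A = 7.8 * 7.7 / 2
A = 60.06 / 2
A = 30.03
30.03 m^2


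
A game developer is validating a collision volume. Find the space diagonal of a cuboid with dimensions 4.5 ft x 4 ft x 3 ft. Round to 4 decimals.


Shape: rectangular box (space diagonal)
l = 4.5 ft, w = 4 ft, h = 3 ft
Visualize: the diagonal of the base, then a right triangle with that diagonal and the height.
Formula: d = sqrt(l^2 + w^2 + h^2)
l^2 + w^2 + h^2 = 20.25 + 16 + 9 = 45.25
d = sqrt(45.25)
d = 6.7268
6.7268 ft


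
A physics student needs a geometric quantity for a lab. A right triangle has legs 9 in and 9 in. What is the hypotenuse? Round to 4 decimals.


Shape: right triangle
Legs a = 9 in, b = 9 in
Formula: c = sqrt(a^2 + b^2)
a^2 = 81, b^2 = 81
a^2 + b^2 = 162
c = sqrt(162)
c = 12.7279
12.7279 in


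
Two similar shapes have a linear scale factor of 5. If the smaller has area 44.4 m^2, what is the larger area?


Linear scale factor k = 5
Original area = 44.4 m^2
Rule: under a linear scaling by k, areas scale by k^2.
k^2 = 5^2 = 25
New area = 44.4 * 25
New area = 1110
1110 m^2


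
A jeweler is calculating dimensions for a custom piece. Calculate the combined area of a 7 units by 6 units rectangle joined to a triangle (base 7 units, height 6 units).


Composite shape: rectangle + triangle
Rectangle area = 7 * 6 = 42
Triangle area = 0.5 * 7 * 6 = 21
Total = 42 + 21
Total = 63
63 units^2


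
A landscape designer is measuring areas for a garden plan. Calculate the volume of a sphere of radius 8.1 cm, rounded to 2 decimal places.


Shape: sphere
Radius r = 8.1 cm
Formula: V = (4/3) * pi * r^3
r^3 = 531.441
(4/3) * 531.441 = 708.588
V = 708.588 * pi
V = 2226.09
2226.09 cm^3


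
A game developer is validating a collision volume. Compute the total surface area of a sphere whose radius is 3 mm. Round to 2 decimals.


Shape: sphere
Radius r = 3 mm
Formula: SA = 4 * pi * r^2
r^2 = 9
SA = 4 * pi * 9
SA = 36 * pi
SA = 113.1
113.1 mm^2


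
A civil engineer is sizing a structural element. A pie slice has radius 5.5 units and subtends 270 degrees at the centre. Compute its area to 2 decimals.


Shape: circular sector
Radius r = 5.5 units, Angle = 270 degrees
Formula: A = (angle/360) * pi * r^2
r^2 = 30.25
Fraction of circle = 270/360
A = (270/360) * pi * 30.25
A = 22.6875 * pi
A = 71.27
71.27 units^2


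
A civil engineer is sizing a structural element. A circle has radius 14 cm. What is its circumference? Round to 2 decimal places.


Shape: circle
Radius r = 14 cm
Formula: C = 2 * pi * r
C = 2 * pi * 14
C = 28 * pi
C = 87.96
87.96 cm


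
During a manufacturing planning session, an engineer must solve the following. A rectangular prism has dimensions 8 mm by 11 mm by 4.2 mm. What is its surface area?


Shape: rectangular prism
l = 8 mm, w = 11 mm, h = 4.2 mm
Formula: SA = 2(lw + lh + wh)
lw = 88, lh = 33.6, wh = 46.2
lw + lh + wh = 167.8
SA = 2 * 167.8
SA = 335.6
335.6 mm^2


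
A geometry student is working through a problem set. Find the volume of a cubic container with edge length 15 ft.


Shape: cube
Side s = 15 ft
Formula: V = s^3
V = 15 * 15 * 15
V = 225 * 15
V = 3375
3375 ft^3


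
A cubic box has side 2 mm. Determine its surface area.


Shape: cube
Side s = 2 mm
A cube has 6 square faces.
Formula: SA = 6 * s^2
s^2 = 4
SA = 6 * 4
SA = 24
24 mm^2


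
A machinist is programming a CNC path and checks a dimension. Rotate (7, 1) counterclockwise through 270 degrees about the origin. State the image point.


Transformation: rotation about the origin
Original point: (7, 1)
Rule for 270 deg counterclockwise: (x, y) -> (y, -x)
Apply: (7, 1) -> (1, -7)
(1, -7)


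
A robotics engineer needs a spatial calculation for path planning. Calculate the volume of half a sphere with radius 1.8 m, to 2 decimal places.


Shape: hemisphere (half of a sphere)
Radius r = 1.8 m
Formula: V = (1/2) * (4/3) * pi * r^3 = (2/3) * pi * r^3
r^3 = 5.832
(2/3) * 5.832 = 3.888
V = 3.888 * pi
V = 12.21
12.21 m^3


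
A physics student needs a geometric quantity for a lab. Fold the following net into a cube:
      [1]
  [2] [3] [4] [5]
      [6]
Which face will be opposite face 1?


Net: cross layout. Take square 3 as the base (bottom).
Fold the four squares in the horizontal row up around 3: 2 -> left, 4 -> right, 5 wraps to the top.
Fold 1 and 6 up from 3: 1 -> back, 6 -> front.
Opposite pairs are therefore: (1, 6), (2, 4), (3, 5).
Face 1 is opposite face 6.
face 6


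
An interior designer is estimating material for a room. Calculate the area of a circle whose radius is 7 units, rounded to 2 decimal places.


Shape: circle
Radius r = 7 units
Formula: A = pi * r^2
r^2 = 7^2 = 49
A = pi * 49
A = 153.94
153.94 units^2


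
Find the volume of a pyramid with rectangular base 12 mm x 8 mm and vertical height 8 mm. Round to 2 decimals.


Shape: rectangular pyramid
Base: 12 mm x 8 mm, Height h = 8 mm
Formula: V = (1/3) * base_area * h
base_area = 12 * 8 = 96
base_area * h = 96 * 8 = 768
V = 768 / 3
V = 256
256 mm^3


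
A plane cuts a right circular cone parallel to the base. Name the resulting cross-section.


Solid: right circular cone
Cutting plane: parallel to the base
Visualize the intersection of the plane with the solid's surface.
The boundary of the cut region is a circle.
circle


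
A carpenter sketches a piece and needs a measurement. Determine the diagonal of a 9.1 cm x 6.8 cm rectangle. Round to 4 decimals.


Shape: rectangle (diagonal via Pythagoras)
Sides: 9.1 cm and 6.8 cm
Formula: d = sqrt(l^2 + w^2)
l^2 = 82.81, w^2 = 46.24
l^2 + w^2 = 129.05
d = sqrt(129.05)
d = 11.36
11.36 cm


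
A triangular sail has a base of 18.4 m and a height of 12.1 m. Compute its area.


Shape: triangle
Base b = 18.4 m, Height h = 12.1 m
Formula: A = (1/2) * b * h
A = 0.5 * 18.4 * 12.1
A = 0.5 * 222.64
A = 111.32
111.32 m^2


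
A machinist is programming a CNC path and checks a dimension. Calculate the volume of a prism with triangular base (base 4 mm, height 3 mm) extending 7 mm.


Shape: triangular prism
Triangle base = 4 mm, triangle height = 3 mm, prism length L = 7 mm
Formula: V = (1/2 * b * h_tri) * L
Cross-section area = 0.5 * 4 * 3 = 6
V = 6 * 7
V = 42
42 mm^3


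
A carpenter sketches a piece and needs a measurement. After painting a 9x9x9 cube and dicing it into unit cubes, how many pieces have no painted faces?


Large cube: 9 x 9 x 9, cut into unit cubes.
n = 9, so n - 2 = 7
Unpainted cubes form the interior (n - 2)^3 block.
(n - 2)^3 = 7^3 = 343
343 unit cubes


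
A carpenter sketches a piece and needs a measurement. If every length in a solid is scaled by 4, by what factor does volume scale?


Linear scale factor k = 4
Rule: under a linear scaling by k, volumes scale by k^3.
k^3 = 4 * 4 * 4
k^3 = 16 * 4
k^3 = 64
Volume scales by a factor of 64.
64 (dimensionless)


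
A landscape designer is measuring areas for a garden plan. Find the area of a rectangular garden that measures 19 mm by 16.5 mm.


Shape: rectangle
Length l = 19 mm, Width w = 16.5 mm
Formula: A = l * w
A = 19 * 16.5
A = 313.5
313.5 mm^2


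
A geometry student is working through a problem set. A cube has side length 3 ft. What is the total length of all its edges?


Shape: cube
Side s = 3 ft
A cube has 12 edges, all equal.
Formula: total edge length = 12 * s
Total = 12 * 3
Total = 36
36 ft


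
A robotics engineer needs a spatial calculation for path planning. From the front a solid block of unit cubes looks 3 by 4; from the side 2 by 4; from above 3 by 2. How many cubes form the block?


Orthographic views of a solid rectangular block:
Front view 3 x 4 -> length = 3, height = 4
Side view 2 x 4 -> width = 2, height = 4 (consistent)
Top view 3 x 2 -> confirms length = 3, width = 2
The block is 3 x 2 x 4.
Total unit cubes = 3 * 2 * 4 = 24
24 unit cubes


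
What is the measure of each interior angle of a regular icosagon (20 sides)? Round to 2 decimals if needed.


Shape: regular icosagon (20 sides)
Formula: interior angle = (n - 2) * 180 / n
(n - 2) = 18
(n - 2) * 180 = 3240
angle = 3240 / 20
angle = 162
162 degrees


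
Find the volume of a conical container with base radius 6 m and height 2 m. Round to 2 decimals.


Shape: cone
Radius r = 6 m, Height h = 2 m
Formula: V = (1/3) * pi * r^2 * h
r^2 = 36
pi * r^2 * h = pi * 36 * 2 = 72 * pi
V = 72 * pi / 3
V = 75.4
75.4 m^3


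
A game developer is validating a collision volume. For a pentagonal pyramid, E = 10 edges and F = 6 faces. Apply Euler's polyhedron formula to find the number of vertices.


Polyhedron: pentagonal pyramid
Euler's formula for convex polyhedra: V - E + F = 2
Given: E = 10 edges and F = 6 faces
Solve for V:
V = 2 + E - F = 2 + 10 - 6 = 6
6 vertices


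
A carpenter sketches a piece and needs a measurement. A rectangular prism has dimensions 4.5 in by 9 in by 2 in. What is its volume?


Shape: rectangular prism
l = 4.5 in, w = 9 in, h = 2 in
Formula: V = l * w * h
V = 4.5 * 9 * 2
V = 40.5 * 2
V = 81
81 in^3


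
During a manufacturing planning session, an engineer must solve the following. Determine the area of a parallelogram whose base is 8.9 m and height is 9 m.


Shape: parallelogram
Base b = 8.9 m, Height h = 9 m
Formula: A = b * h
A = 8.9 * 9
A = 80.1
80.1 m^2


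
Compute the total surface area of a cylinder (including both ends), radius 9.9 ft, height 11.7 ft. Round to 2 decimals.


Shape: closed cylinder
Radius r = 9.9 ft, Height h = 11.7 ft
Formula: SA = 2*pi*r^2 + 2*pi*r*h = 2*pi*r*(r + h)
r + h = 21.6
2 * r * (r + h) = 2 * 9.9 * 21.6 = 427.68
SA = 427.68 * pi
SA = 1343.6
1343.6 ft^2


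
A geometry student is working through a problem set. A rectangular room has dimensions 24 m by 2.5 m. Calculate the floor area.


Shape: rectangle
Length l = 24 m, Width w = 2.5 m
Formula: A = l * w
A = 24 * 2.5
A = 60
60 m^2


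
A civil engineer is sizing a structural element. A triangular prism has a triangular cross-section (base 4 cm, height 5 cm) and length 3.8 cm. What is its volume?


Shape: triangular prism
Triangle base = 4 cm, triangle height = 5 cm, prism length L = 3.8 cm
Formula: V = (1/2 * b * h_tri) * L
Cross-section area = 0.5 * 4 * 5 = 10
V = 10 * 3.8
V = 38
38 cm^3


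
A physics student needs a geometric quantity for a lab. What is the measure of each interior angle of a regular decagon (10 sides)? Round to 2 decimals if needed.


Shape: regular decagon (10 sides)
Formula: interior angle = (n - 2) * 180 / n
(n - 2) = 8
(n - 2) * 180 = 1440
angle = 1440 / 10
angle = 144
144 degrees


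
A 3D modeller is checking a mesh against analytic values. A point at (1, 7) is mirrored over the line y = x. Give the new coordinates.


Transformation: reflection
Original point: (1, 7)
Rule for reflection over y = x: (x, y) -> (y, x)
Apply: (1, 7) -> (7, 1)
(7, 1)


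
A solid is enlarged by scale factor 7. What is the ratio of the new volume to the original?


Linear scale factor k = 7
Rule: under a linear scaling by k, volumes scale by k^3.
k^3 = 7 * 7 * 7
k^3 = 49 * 7
k^3 = 343
Volume scales by a factor of 343.
343 (dimensionless)


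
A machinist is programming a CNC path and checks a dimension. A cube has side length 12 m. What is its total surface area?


Shape: cube
Side s = 12 m
A cube has 6 square faces.
Formula: SA = 6 * s^2
s^2 = 144
SA = 6 * 144
SA = 864
864 m^2


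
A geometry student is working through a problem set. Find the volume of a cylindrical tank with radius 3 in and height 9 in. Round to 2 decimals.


Shape: cylinder
Radius r = 3 in, Height h = 9 in
Formula: V = pi * r^2 * h
r^2 = 9
V = pi * 9 * 9
V = 81 * pi
V = 254.47
254.47 in^3


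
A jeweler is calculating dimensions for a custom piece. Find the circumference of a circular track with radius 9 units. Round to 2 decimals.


Shape: circle
Radius r = 9 units
Formula: C = 2 * pi * r
C = 2 * pi * 9
C = 18 * pi
C = 56.55
56.55 units


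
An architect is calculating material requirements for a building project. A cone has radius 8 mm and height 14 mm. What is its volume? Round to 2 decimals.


Shape: cone
Radius r = 8 mm, Height h = 14 mm
Formula: V = (1/3) * pi * r^2 * h
r^2 = 64
pi * r^2 * h = pi * 64 * 14 = 896 * pi
V = 896 * pi / 3
V = 938.29
938.29 mm^3


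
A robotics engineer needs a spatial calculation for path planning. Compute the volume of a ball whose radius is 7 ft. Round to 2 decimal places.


Shape: sphere
Radius r = 7 ft
Formula: V = (4/3) * pi * r^3
r^3 = 343
(4/3) * 343 = 457.333333
V = 457.333333 * pi
V = 1436.76
1436.76 ft^3


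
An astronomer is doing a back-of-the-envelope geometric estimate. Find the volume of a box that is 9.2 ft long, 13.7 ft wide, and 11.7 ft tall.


Shape: rectangular prism
l = 9.2 ft, w = 13.7 ft, h = 11.7 ft
Formula: V = l * w * h
V = 9.2 * 13.7 * 11.7
V = 126.04 * 11.7
V = 1474.668
1474.668 ft^3


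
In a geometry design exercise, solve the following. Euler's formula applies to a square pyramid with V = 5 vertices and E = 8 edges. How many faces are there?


Polyhedron: square pyramid
Euler's formula for convex polyhedra: V - E + F = 2
Given: V = 5 vertices and E = 8 edges
Solve for F:
F = 2 + E - V = 2 + 8 - 5 = 5
5 faces


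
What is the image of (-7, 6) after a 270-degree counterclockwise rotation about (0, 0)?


Transformation: rotation about the origin
Original point: (-7, 6)
Rule for 270 deg counterclockwise: (x, y) -> (y, -x)
Apply: (-7, 6) -> (6, 7)
(6, 7)


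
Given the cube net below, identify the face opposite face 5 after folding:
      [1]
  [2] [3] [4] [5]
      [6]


Net: cross layout. Take square 3 as the base (bottom).
Fold the four squares in the horizontal row up around 3: 2 -> left, 4 -> right, 5 wraps to the top.
Fold 1 and 6 up from 3: 1 -> back, 6 -> front.
Opposite pairs are therefore: (1, 6), (2, 4), (3, 5).
Face 5 is opposite face 3.
face 3


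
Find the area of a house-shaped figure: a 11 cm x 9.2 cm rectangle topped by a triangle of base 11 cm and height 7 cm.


Composite shape: rectangle + triangle
Rectangle area = 11 * 9.2 = 101.2
Triangle area = 0.5 * 11 * 7 = 38.5
Total = 101.2 + 38.5
Total = 139.7
139.7 cm^2


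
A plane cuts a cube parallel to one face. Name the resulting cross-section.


Solid: cube
Cutting plane: parallel to one face
Visualize the intersection of the plane with the solid's surface.
The boundary of the cut region is a square.
square


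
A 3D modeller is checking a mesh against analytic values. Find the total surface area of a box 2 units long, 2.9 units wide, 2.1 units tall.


Shape: rectangular prism
l = 2 units, w = 2.9 units, h = 2.1 units
Formula: SA = 2(lw + lh + wh)
lw = 5.8, lh = 4.2, wh = 6.09
lw + lh + wh = 16.09
SA = 2 * 16.09
SA = 32.18
32.18 units^2


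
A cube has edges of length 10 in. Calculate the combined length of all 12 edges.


Shape: cube
Side s = 10 in
A cube has 12 edges, all equal.
Formula: total edge length = 12 * s
Total = 12 * 10
Total = 120
120 in


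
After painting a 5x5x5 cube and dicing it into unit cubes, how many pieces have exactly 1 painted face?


Large cube: 5 x 5 x 5, cut into unit cubes.
n = 5, so n - 2 = 3
Cubes with 1 painted face lie in the interior of each face.
A cube has 6 faces; each contributes (n - 2)^2 = 9 such cubes.
Count = 6 * 9 = 54
54 unit cubes


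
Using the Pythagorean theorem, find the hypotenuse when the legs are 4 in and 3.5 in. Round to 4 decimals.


Shape: right triangle
Legs a = 4 in, b = 3.5 in
Formula: c = sqrt(a^2 + b^2)
a^2 = 16, b^2 = 12.25
a^2 + b^2 = 28.25
c = sqrt(28.25)
c = 5.3151
5.3151 in


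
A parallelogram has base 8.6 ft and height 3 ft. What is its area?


Shape: parallelogram
Base b = 8.6 ft, Height h = 3 ft
Formula: A = b * h
A = 8.6 * 3
A = 25.8
25.8 ft^2


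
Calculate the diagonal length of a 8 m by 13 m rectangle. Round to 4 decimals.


Shape: rectangle (diagonal via Pythagoras)
Sides: 8 m and 13 m
Formula: d = sqrt(l^2 + w^2)
l^2 = 64, w^2 = 169
l^2 + w^2 = 233
d = sqrt(233)
d = 15.2643
15.2643 m


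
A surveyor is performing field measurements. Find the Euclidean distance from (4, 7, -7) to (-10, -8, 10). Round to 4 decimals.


3D distance between two points
P1 = (4, 7, -7), P2 = (-10, -8, 10)
Formula: d = sqrt((x2-x1)^2 + (y2-y1)^2 + (z2-z1)^2)
dx = -10 - 4 = -14
dy = -8 - 7 = -15
dz = 10 - -7 = 17
dx^2 + dy^2 + dz^2 = 196 + 225 + 289 = 710
d = sqrt(710)
d = 26.6458
26.6458 units


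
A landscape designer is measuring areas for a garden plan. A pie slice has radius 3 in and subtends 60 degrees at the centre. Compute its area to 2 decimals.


Shape: circular sector
Radius r = 3 in, Angle = 60 degrees
Formula: A = (angle/360) * pi * r^2
r^2 = 9
Fraction of circle = 60/360
A = (60/360) * pi * 9
A = 1.5 * pi
A = 4.71
4.71 in^2


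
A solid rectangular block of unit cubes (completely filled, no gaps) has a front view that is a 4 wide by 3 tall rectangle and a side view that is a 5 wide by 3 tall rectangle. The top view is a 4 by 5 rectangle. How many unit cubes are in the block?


Orthographic views of a solid rectangular block:
Front view 4 x 3 -> length = 4, height = 3
Side view 5 x 3 -> width = 5, height = 3 (consistent)
Top view 4 x 5 -> confirms length = 4, width = 5
The block is 4 x 5 x 3.
Total unit cubes = 4 * 5 * 3 = 60
60 unit cubes


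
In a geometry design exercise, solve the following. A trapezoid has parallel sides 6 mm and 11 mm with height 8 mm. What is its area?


Shape: trapezoid
Parallel sides a = 6 mm, b = 11 mm; Height h = 8 mm
Formula: A = (a + b) * h / 2
a + b = 6 + 11 = 17
A = 17 * 8 / 2
A = 136 / 2
A = 68
68 mm^2


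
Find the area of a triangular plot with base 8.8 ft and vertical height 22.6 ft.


Shape: triangle
Base b = 8.8 ft, Height h = 22.6 ft
Formula: A = (1/2) * b * h
A = 0.5 * 8.8 * 22.6
A = 0.5 * 198.88
A = 99.44
99.44 ft^2


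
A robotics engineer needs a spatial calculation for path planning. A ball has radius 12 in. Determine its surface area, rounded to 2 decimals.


Shape: sphere
Radius r = 12 in
Formula: SA = 4 * pi * r^2
r^2 = 144
SA = 4 * pi * 144
SA = 576 * pi
SA = 1809.56
1809.56 in^2


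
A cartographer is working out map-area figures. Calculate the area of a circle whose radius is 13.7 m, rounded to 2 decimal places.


Shape: circle
Radius r = 13.7 m
Formula: A = pi * r^2
r^2 = 13.7^2 = 187.69
A = pi * 187.69
A = 589.65
589.65 m^2


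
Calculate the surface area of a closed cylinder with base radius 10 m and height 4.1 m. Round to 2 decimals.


Shape: closed cylinder
Radius r = 10 m, Height h = 4.1 m
Formula: SA = 2*pi*r^2 + 2*pi*r*h = 2*pi*r*(r + h)
r + h = 14.1
2 * r * (r + h) = 2 * 10 * 14.1 = 282
SA = 282 * pi
SA = 885.93
885.93 m^2


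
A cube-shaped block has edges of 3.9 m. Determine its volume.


Shape: cube
Side s = 3.9 m
Formula: V = s^3
V = 3.9 * 3.9 * 3.9
V = 15.21 * 3.9
V = 59.319
59.319 m^3


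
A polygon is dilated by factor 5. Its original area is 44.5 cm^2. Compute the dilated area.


Linear scale factor k = 5
Original area = 44.5 cm^2
Rule: under a linear scaling by k, areas scale by k^2.
k^2 = 5^2 = 25
New area = 44.5 * 25
New area = 1112.5
1112.5 cm^2


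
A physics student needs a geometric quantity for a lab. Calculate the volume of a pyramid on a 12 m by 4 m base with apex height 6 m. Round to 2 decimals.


Shape: rectangular pyramid
Base: 12 m x 4 m, Height h = 6 m
Formula: V = (1/3) * base_area * h
base_area = 12 * 4 = 48
base_area * h = 48 * 6 = 288
V = 288 / 3
V = 96
96 m^3


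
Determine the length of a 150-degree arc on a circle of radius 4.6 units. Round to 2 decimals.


Shape: circular arc
Radius r = 4.6 units, Angle = 150 degrees
Formula: L = (angle/360) * 2 * pi * r
2 * pi * r = 9.2 * pi
L = (150/360) * 9.2 * pi
L = 3.833333 * pi
L = 12.04
12.04 units


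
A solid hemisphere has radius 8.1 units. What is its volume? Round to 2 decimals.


Shape: hemisphere (half of a sphere)
Radius r = 8.1 units
Formula: V = (1/2) * (4/3) * pi * r^3 = (2/3) * pi * r^3
r^3 = 531.441
(2/3) * 531.441 = 354.294
V = 354.294 * pi
V = 1113.05
1113.05 units^3


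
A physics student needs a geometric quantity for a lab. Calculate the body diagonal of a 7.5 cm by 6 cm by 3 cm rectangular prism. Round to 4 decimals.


Shape: rectangular box (space diagonal)
l = 7.5 cm, w = 6 cm, h = 3 cm
Visualize: the diagonal of the base, then a right triangle with that diagonal and the height.
Formula: d = sqrt(l^2 + w^2 + h^2)
l^2 + w^2 + h^2 = 56.25 + 36 + 9 = 101.25
d = sqrt(101.25)
d = 10.0623
10.0623 cm


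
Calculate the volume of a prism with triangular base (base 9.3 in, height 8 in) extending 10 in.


Shape: triangular prism
Triangle base = 9.3 in, triangle height = 8 in, prism length L = 10 in
Formula: V = (1/2 * b * h_tri) * L
Cross-section area = 0.5 * 9.3 * 8 = 37.2
V = 37.2 * 10
V = 372
372 in^3


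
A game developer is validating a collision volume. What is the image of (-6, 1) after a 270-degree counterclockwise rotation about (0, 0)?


Transformation: rotation about the origin
Original point: (-6, 1)
Rule for 270 deg counterclockwise: (x, y) -> (y, -x)
Apply: (-6, 1) -> (1, 6)
(1, 6)


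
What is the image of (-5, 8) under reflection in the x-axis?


Transformation: reflection
Original point: (-5, 8)
Rule for reflection over the x-axis: (x, y) -> (x, -y)
Apply: (-5, 8) -> (-5, -8)
(-5, -8)


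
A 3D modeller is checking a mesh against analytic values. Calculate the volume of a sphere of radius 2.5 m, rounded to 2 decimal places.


Shape: sphere
Radius r = 2.5 m
Formula: V = (4/3) * pi * r^3
r^3 = 15.625
(4/3) * 15.625 = 20.833333
V = 20.833333 * pi
V = 65.45
65.45 m^3


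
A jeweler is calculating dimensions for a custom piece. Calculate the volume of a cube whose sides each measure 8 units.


Shape: cube
Side s = 8 units
Formula: V = s^3
V = 8 * 8 * 8
V = 64 * 8
V = 512
512 units^3


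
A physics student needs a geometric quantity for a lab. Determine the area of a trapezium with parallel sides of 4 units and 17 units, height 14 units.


Shape: trapezoid
Parallel sides a = 4 units, b = 17 units; Height h = 14 units
Formula: A = (a + b) * h / 2
a + b = 4 + 17 = 21
A = 21 * 14 / 2
A = 294 / 2
A = 147
147 units^2


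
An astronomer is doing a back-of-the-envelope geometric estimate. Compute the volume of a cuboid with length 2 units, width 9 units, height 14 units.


Shape: rectangular prism
l = 2 units, w = 9 units, h = 14 units
Formula: V = l * w * h
V = 2 * 9 * 14
V = 18 * 14
V = 252
252 units^3


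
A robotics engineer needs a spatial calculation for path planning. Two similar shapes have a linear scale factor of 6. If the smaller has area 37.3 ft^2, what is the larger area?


Linear scale factor k = 6
Original area = 37.3 ft^2
Rule: under a linear scaling by k, areas scale by k^2.
k^2 = 6^2 = 36
New area = 37.3 * 36
New area = 1342.8
1342.8 ft^2


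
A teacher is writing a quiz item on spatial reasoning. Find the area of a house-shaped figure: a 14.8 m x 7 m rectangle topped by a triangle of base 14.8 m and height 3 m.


Composite shape: rectangle + triangle
Rectangle area = 14.8 * 7 = 103.6
Triangle area = 0.5 * 14.8 * 3 = 22.2
Total = 103.6 + 22.2
Total = 125.8
125.8 m^2


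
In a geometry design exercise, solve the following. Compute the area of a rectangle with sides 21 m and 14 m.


Shape: rectangle
Length l = 21 m, Width w = 14 m
Formula: A = l * w
A = 21 * 14
A = 294
294 m^2


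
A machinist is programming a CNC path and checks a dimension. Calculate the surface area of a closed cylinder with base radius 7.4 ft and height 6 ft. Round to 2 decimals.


Shape: closed cylinder
Radius r = 7.4 ft, Height h = 6 ft
Formula: SA = 2*pi*r^2 + 2*pi*r*h = 2*pi*r*(r + h)
r + h = 13.4
2 * r * (r + h) = 2 * 7.4 * 13.4 = 198.32
SA = 198.32 * pi
SA = 623.04
623.04 ft^2


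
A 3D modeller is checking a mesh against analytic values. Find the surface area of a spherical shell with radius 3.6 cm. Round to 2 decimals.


Shape: sphere
Radius r = 3.6 cm
Formula: SA = 4 * pi * r^2
r^2 = 12.96
SA = 4 * pi * 12.96
SA = 51.84 * pi
SA = 162.86
162.86 cm^2


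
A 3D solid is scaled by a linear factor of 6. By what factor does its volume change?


Linear scale factor k = 6
Rule: under a linear scaling by k, volumes scale by k^3.
k^3 = 6 * 6 * 6
k^3 = 36 * 6
k^3 = 216
Volume scales by a factor of 216.
216 (dimensionless)


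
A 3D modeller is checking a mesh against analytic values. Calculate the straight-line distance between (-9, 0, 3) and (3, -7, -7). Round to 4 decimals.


3D distance between two points
P1 = (-9, 0, 3), P2 = (3, -7, -7)
Formula: d = sqrt((x2-x1)^2 + (y2-y1)^2 + (z2-z1)^2)
dx = 3 - -9 = 12
dy = -7 - 0 = -7
dz = -7 - 3 = -10
dx^2 + dy^2 + dz^2 = 144 + 49 + 100 = 293
d = sqrt(293)
d = 17.1172
17.1172 units


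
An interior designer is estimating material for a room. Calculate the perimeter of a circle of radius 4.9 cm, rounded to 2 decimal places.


Shape: circle
Radius r = 4.9 cm
Formula: C = 2 * pi * r
C = 2 * pi * 4.9
C = 9.8 * pi
C = 30.79
30.79 cm


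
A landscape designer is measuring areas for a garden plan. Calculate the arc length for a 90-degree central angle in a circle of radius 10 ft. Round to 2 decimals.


Shape: circular arc
Radius r = 10 ft, Angle = 90 degrees
Formula: L = (angle/360) * 2 * pi * r
2 * pi * r = 20 * pi
L = (90/360) * 20 * pi
L = 5 * pi
L = 15.71
15.71 ft


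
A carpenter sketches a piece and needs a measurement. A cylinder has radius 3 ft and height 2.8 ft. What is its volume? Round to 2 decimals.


Shape: cylinder
Radius r = 3 ft, Height h = 2.8 ft
Formula: V = pi * r^2 * h
r^2 = 9
V = pi * 9 * 2.8
V = 25.2 * pi
V = 79.17
79.17 ft^3


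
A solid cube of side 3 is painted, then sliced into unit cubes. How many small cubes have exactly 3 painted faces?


Large cube: 3 x 3 x 3, cut into unit cubes.
Cubes with 3 painted faces are at the corners. A cube always has 8 corners.
Count = 8
8 unit cubes


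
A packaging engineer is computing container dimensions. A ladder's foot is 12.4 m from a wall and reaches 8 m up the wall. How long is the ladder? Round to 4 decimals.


Shape: right triangle
Legs a = 12.4 m, b = 8 m
Formula: c = sqrt(a^2 + b^2)
a^2 = 153.76, b^2 = 64
a^2 + b^2 = 217.76
c = sqrt(217.76)
c = 14.7567
14.7567 m


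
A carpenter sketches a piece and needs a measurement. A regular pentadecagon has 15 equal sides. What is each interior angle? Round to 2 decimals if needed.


Shape: regular pentadecagon (15 sides)
Formula: interior angle = (n - 2) * 180 / n
(n - 2) = 13
(n - 2) * 180 = 2340
angle = 2340 / 15
angle = 156
156 degrees


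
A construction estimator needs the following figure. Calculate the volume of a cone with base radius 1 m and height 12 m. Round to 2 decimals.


Shape: cone
Radius r = 1 m, Height h = 12 m
Formula: V = (1/3) * pi * r^2 * h
r^2 = 1
pi * r^2 * h = pi * 1 * 12 = 12 * pi
V = 12 * pi / 3
V = 12.57
12.57 m^3


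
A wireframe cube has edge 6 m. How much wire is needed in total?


Shape: cube
Side s = 6 m
A cube has 12 edges, all equal.
Formula: total edge length = 12 * s
Total = 12 * 6
Total = 72
72 m


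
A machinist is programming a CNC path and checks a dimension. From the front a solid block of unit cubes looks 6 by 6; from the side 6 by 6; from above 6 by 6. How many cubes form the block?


Orthographic views of a solid rectangular block:
Front view 6 x 6 -> length = 6, height = 6
Side view 6 x 6 -> width = 6, height = 6 (consistent)
Top view 6 x 6 -> confirms length = 6, width = 6
The block is 6 x 6 x 6.
Total unit cubes = 6 * 6 * 6 = 216
216 unit cubes


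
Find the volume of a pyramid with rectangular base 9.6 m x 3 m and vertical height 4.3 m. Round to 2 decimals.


Shape: rectangular pyramid
Base: 9.6 m x 3 m, Height h = 4.3 m
Formula: V = (1/3) * base_area * h
base_area = 9.6 * 3 = 28.8
base_area * h = 28.8 * 4.3 = 123.84
V = 123.84 / 3
V = 41.28
41.28 m^3


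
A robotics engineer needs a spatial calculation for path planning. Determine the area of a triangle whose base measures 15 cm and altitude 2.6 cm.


Shape: triangle
Base b = 15 cm, Height h = 2.6 cm
Formula: A = (1/2) * b * h
A = 0.5 * 15 * 2.6
A = 0.5 * 39
A = 19.5
19.5 cm^2


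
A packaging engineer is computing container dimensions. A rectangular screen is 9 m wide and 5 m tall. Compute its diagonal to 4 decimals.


Shape: rectangle (diagonal via Pythagoras)
Sides: 9 m and 5 m
Formula: d = sqrt(l^2 + w^2)
l^2 = 81, w^2 = 25
l^2 + w^2 = 106
d = sqrt(106)
d = 10.2956
10.2956 m


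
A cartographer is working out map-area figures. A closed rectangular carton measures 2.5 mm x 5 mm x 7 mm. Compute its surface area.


Shape: rectangular prism
l = 2.5 mm, w = 5 mm, h = 7 mm
Formula: SA = 2(lw + lh + wh)
lw = 12.5, lh = 17.5, wh = 35
lw + lh + wh = 65
SA = 2 * 65
SA = 130
130 mm^2


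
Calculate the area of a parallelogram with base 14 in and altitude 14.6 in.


Shape: parallelogram
Base b = 14 in, Height h = 14.6 in
Formula: A = b * h
A = 14 * 14.6
A = 204.4
204.4 in^2


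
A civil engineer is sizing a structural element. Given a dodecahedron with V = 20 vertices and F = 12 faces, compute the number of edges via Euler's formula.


Polyhedron: dodecahedron
Euler's formula for convex polyhedra: V - E + F = 2
Given: V = 20 vertices and F = 12 faces
Solve for E:
E = V + F - 2 = 20 + 12 - 2 = 30
30 edges


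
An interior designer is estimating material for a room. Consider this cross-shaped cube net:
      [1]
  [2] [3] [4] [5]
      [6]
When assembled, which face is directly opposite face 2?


Net: cross layout. Take square 3 as the base (bottom).
Fold the four squares in the horizontal row up around 3: 2 -> left, 4 -> right, 5 wraps to the top.
Fold 1 and 6 up from 3: 1 -> back, 6 -> front.
Opposite pairs are therefore: (1, 6), (2, 4), (3, 5).
Face 2 is opposite face 4.
face 4


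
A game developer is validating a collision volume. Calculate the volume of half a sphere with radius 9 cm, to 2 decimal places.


Shape: hemisphere (half of a sphere)
Radius r = 9 cm
Formula: V = (1/2) * (4/3) * pi * r^3 = (2/3) * pi * r^3
r^3 = 729
(2/3) * 729 = 486
V = 486 * pi
V = 1526.81
1526.81 cm^3


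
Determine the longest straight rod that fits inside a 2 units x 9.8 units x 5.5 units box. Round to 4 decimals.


Shape: rectangular box (space diagonal)
l = 2 units, w = 9.8 units, h = 5.5 units
Visualize: the diagonal of the base, then a right triangle with that diagonal and the height.
Formula: d = sqrt(l^2 + w^2 + h^2)
l^2 + w^2 + h^2 = 4 + 96.04 + 30.25 = 130.29
d = sqrt(130.29)
d = 11.4145
11.4145 units


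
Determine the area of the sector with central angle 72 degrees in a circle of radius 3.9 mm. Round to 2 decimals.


Shape: circular sector
Radius r = 3.9 mm, Angle = 72 degrees
Formula: A = (angle/360) * pi * r^2
r^2 = 15.21
Fraction of circle = 72/360
A = (72/360) * pi * 15.21
A = 3.042 * pi
A = 9.56
9.56 mm^2


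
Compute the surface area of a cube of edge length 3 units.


Shape: cube
Side s = 3 units
A cube has 6 square faces.
Formula: SA = 6 * s^2
s^2 = 9
SA = 6 * 9
SA = 54
54 units^2


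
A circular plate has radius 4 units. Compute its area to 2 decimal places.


Shape: circle
Radius r = 4 units
Formula: A = pi * r^2
r^2 = 4^2 = 16
A = pi * 16
A = 50.27
50.27 units^2


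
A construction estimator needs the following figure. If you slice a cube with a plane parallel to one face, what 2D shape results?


Solid: cube
Cutting plane: parallel to one face
Visualize the intersection of the plane with the solid's surface.
The boundary of the cut region is a square.
square


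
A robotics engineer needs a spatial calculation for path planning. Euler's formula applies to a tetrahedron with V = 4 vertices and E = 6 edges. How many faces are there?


Polyhedron: tetrahedron
Euler's formula for convex polyhedra: V - E + F = 2
Given: V = 4 vertices and E = 6 edges
Solve for F:
F = 2 + E - V = 2 + 6 - 4 = 4
4 faces


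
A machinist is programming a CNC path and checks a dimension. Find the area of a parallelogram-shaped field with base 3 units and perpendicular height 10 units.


Shape: parallelogram
Base b = 3 units, Height h = 10 units
Formula: A = b * h
A = 3 * 10
A = 30
30 units^2


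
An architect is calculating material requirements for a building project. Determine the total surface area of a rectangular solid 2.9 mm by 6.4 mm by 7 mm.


Shape: rectangular prism
l = 2.9 mm, w = 6.4 mm, h = 7 mm
Formula: SA = 2(lw + lh + wh)
lw = 18.56, lh = 20.3, wh = 44.8
lw + lh + wh = 83.66
SA = 2 * 83.66
SA = 167.32
167.32 mm^2
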